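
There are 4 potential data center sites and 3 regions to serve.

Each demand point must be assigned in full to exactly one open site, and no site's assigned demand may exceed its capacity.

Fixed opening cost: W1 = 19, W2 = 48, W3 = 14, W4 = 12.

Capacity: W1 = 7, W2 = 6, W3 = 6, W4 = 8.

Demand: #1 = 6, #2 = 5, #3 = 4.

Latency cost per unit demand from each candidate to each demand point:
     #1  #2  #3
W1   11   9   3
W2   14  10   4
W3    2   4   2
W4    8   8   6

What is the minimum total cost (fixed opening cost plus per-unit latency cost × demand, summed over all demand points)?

109

Open {W1, W3, W4}; cheapest assignment that respects the capacities:
  W1 (cap 7, load 4): #3 — cost 4×3 = 12
  W3 (cap 6, load 6): #1 — cost 6×2 = 12
  W4 (cap 8, load 5): #2 — cost 5×8 = 40
  Shipping 64, fixed 45 → total 109.
  Any other capacity-feasible assignment to {W1, W3, W4} ships for at least 64.
Compare {W2, W3, W4}: its best feasible assignment gives total 142.
Compare {W1, W2, W3}: its best feasible assignment gives total 154.
Every other set of open sites that can feasibly serve all demand totals ≥ 142 even under its best assignment. Minimum: 109.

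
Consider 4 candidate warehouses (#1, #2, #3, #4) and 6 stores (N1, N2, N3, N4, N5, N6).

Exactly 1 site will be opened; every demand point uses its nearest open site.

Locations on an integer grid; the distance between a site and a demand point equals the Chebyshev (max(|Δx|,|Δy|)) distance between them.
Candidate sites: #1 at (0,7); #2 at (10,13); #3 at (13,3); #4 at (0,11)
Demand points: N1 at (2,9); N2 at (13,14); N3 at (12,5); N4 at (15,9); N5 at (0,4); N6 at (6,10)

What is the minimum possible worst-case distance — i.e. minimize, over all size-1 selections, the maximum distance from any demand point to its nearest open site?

10

Open {#2}.
  Farthest demand point is N5 at distance 10 (to #2); all others are ≤ 10.
With {#3} the worst case is 13.
With {#1} the worst case is 15.
No size-1 selection achieves below 10.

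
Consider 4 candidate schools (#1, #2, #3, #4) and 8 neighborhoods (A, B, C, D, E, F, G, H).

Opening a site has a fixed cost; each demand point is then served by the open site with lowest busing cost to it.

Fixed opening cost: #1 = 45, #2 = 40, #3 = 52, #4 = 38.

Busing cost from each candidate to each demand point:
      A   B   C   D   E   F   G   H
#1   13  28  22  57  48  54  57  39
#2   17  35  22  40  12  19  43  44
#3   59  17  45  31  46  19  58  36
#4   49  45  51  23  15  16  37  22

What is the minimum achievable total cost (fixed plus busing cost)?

259

Open {#1, #4}: assign each demand point to its cheapest open site.
  A→#1 13, B→#1 28, C→#1 22, D→#4 23, E→#4 15, F→#4 16, G→#4 37, H→#4 22
  busing cost 176, fixed 83 → total 259.
Compare {#2, #4}: busing cost 184 + fixed 78 = 262.
Compare {#2}: busing cost 232 + fixed 40 = 272.
Compare {#2, #3}: busing cost 197 + fixed 92 = 289.
All other subsets cost ≥ 262. Minimum total cost: 259.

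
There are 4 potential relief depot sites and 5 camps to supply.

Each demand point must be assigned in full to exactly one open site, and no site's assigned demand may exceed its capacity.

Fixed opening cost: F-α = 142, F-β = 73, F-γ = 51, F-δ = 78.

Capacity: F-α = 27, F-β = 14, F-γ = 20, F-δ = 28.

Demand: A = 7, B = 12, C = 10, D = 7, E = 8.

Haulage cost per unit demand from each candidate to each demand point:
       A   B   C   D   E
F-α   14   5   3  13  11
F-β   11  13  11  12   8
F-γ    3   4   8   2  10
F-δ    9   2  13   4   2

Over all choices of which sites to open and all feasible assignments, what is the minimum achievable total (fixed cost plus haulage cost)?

Open {F-γ, F-δ}; cheapest assignment that respects the capacities:
  F-γ (cap 20, load 17): A, C — cost 7×3 + 10×8 = 101
  F-δ (cap 28, load 27): B, D, E — cost 12×2 + 7×4 + 8×2 = 68
  Shipping 169, fixed 129 → total 298.
  Any other capacity-feasible assignment to {F-γ, F-δ} ships for at least 169.
Compare {F-β, F-γ, F-δ}: its best feasible assignment gives total 371.
Compare {F-α, F-γ, F-δ}: its best feasible assignment gives total 376.
Every other set of open sites that can feasibly serve all demand totals ≥ 371 even under its best assignment. Minimum: 298.

298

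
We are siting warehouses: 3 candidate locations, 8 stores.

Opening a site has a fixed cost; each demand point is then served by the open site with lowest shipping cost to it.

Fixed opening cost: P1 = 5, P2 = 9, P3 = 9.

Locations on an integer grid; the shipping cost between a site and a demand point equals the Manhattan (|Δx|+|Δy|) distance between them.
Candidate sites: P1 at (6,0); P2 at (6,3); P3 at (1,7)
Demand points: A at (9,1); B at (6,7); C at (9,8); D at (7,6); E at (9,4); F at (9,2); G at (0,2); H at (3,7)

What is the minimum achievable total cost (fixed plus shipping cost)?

Open {P2}: assign each demand point to its cheapest open site.
  A→P2 5, B→P2 4, C→P2 8, D→P2 4, E→P2 4, F→P2 4, G→P2 7, H→P2 7
  shipping cost 43, fixed 9 → total 52.
Compare {P2, P3}: shipping cost 37 + fixed 18 = 55.
Compare {P1, P2}: shipping cost 42 + fixed 14 = 56.
Compare {P1, P3}: shipping cost 45 + fixed 14 = 59.
All other subsets cost ≥ 55. Minimum total cost: 52.

52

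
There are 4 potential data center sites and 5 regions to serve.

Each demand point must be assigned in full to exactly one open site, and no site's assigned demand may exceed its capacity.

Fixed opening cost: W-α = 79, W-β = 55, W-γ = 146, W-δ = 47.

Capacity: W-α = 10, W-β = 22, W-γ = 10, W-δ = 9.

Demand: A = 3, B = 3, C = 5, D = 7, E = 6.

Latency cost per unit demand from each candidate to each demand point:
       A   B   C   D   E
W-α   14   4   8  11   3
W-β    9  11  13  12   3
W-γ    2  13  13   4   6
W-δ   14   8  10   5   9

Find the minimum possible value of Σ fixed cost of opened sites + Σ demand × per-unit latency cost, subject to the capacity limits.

280

Open {W-β, W-δ}; cheapest assignment that respects the capacities:
  W-β (cap 22, load 17): A, B, C, E — cost 3×9 + 3×11 + 5×13 + 6×3 = 143
  W-δ (cap 9, load 7): D — cost 7×5 = 35
  Shipping 178, fixed 102 → total 280.
  Any other capacity-feasible assignment to {W-β, W-δ} ships for at least 178.
Compare {W-α, W-β, W-δ}: its best feasible assignment gives total 313.
Compare {W-α, W-β}: its best feasible assignment gives total 315.
Every other set of open sites that can feasibly serve all demand totals ≥ 313 even under its best assignment. Minimum: 280.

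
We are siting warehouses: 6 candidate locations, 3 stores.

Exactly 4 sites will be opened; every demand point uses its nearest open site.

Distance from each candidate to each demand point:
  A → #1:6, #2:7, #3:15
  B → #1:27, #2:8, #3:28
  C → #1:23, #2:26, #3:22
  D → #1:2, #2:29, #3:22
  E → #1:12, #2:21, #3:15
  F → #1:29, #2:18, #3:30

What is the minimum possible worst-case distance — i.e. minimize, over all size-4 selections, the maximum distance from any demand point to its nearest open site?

15

Open {A, B, C, D}.
  Farthest demand point is #3 at distance 15 (to A); all others are ≤ 15.
With {A, B, C, E} the worst case is 15.
With {A, B, C, F} the worst case is 15.
No size-4 selection achieves below 15.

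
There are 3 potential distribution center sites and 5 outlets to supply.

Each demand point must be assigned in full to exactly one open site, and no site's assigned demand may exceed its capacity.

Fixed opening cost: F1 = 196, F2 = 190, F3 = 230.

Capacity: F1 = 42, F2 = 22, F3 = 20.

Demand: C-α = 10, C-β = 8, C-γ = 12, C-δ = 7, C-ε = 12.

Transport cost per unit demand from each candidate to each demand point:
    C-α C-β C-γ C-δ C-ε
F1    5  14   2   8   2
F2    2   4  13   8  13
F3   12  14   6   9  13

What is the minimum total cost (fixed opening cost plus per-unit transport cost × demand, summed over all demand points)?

542

Open {F1, F2}; cheapest assignment that respects the capacities:
  F1 (cap 42, load 31): C-γ, C-δ, C-ε — cost 12×2 + 7×8 + 12×2 = 104
  F2 (cap 22, load 18): C-α, C-β — cost 10×2 + 8×4 = 52
  Shipping 156, fixed 386 → total 542.
  Any other capacity-feasible assignment to {F1, F2} ships for at least 156.
Compare {F1, F3}: its best feasible assignment gives total 692.
Compare {F1, F2, F3}: its best feasible assignment gives total 772.
Every other set of open sites that can feasibly serve all demand totals ≥ 692 even under its best assignment. Minimum: 542.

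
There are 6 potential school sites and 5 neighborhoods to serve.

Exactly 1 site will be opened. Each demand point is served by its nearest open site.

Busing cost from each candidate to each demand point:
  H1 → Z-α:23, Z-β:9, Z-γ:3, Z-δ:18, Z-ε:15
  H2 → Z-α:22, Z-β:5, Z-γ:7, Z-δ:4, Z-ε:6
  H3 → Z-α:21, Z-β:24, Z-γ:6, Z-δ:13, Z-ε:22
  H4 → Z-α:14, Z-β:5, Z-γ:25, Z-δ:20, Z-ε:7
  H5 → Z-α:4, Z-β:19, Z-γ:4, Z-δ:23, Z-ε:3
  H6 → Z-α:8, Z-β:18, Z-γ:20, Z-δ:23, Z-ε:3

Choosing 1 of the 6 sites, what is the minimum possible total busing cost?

44

Open {H2}.
  Z-α→H2 22, Z-β→H2 5, Z-γ→H2 7, Z-δ→H2 4, Z-ε→H2 6  ⇒ total 44.
Compare {H5}: total 53.
Compare {H1}: total 68.
No size-1 selection does better; minimum is 44.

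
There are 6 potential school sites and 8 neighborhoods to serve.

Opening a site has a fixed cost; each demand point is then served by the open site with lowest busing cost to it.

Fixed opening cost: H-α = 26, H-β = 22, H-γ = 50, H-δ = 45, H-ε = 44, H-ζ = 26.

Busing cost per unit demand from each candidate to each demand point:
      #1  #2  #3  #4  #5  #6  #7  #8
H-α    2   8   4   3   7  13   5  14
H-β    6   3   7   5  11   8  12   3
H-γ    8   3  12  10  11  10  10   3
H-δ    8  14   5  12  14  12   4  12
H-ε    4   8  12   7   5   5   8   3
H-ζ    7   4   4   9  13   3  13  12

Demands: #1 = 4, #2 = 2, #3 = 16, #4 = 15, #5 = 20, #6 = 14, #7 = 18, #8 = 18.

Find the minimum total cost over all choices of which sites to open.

Open {H-α, H-ε, H-ζ}: assign each demand point to its cheapest open site.
  #1→H-α 4×2=8, #2→H-ζ 2×4=8, #3→H-α 16×4=64, #4→H-α 15×3=45, #5→H-ε 20×5=100, #6→H-ζ 14×3=42, #7→H-α 18×5=90, #8→H-ε 18×3=54
  busing cost 411, fixed 96 → total 507.
Compare {H-α, H-ε}: busing cost 447 + fixed 70 = 517.
Compare {H-α, H-β, H-ζ}: busing cost 449 + fixed 74 = 523.
Compare {H-α, H-β, H-ε, H-ζ}: busing cost 409 + fixed 118 = 527.
All other subsets cost ≥ 517. Minimum total cost: 507.

507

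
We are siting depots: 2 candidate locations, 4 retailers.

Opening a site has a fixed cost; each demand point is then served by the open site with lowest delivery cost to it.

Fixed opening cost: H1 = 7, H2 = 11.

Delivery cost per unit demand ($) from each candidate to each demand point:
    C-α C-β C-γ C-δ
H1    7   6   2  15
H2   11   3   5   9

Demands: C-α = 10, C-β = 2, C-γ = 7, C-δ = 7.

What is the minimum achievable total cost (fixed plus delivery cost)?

171

Open {H1, H2}: assign each demand point to its cheapest open site.
  C-α→H1 10×7=70, C-β→H2 2×3=6, C-γ→H1 7×2=14, C-δ→H2 7×9=63
  delivery cost 153, fixed 18 → total 171.
Compare {H1}: delivery cost 201 + fixed 7 = 208.
Compare {H2}: delivery cost 214 + fixed 11 = 225.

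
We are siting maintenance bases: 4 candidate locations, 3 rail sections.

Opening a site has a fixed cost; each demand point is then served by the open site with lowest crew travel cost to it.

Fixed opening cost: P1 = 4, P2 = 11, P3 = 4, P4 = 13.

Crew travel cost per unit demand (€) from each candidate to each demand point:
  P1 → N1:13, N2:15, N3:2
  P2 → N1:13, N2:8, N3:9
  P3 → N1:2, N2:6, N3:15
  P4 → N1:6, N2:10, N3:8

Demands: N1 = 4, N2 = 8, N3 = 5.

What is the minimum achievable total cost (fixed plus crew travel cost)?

Open {P1, P3}: assign each demand point to its cheapest open site.
  N1→P3 4×2=8, N2→P3 8×6=48, N3→P1 5×2=10
  crew travel cost 66, fixed 8 → total 74.
Compare {P1, P2, P3}: crew travel cost 66 + fixed 19 = 85.
Compare {P1, P3, P4}: crew travel cost 66 + fixed 21 = 87.
Compare {P1, P2, P3, P4}: crew travel cost 66 + fixed 32 = 98.
All other subsets cost ≥ 85. Minimum total cost: 74.

74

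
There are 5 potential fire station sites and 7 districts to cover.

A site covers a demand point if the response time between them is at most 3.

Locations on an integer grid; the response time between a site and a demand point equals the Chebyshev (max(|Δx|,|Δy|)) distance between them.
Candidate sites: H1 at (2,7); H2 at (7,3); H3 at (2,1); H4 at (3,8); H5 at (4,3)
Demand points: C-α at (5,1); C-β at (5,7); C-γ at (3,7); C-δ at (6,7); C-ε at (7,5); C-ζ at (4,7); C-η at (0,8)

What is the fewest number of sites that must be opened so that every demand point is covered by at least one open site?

Coverage sets (demand points within 3 of each site):
  H1: {C-β, C-γ, C-ζ, C-η}
  H2: {C-α, C-ε}
  H3: {C-α}
  H4: {C-β, C-γ, C-δ, C-ζ, C-η}
  H5: {C-α, C-ε}
No single site covers all 7 demand points.
But {H2, H4} covers everything, so the minimum is 2.

2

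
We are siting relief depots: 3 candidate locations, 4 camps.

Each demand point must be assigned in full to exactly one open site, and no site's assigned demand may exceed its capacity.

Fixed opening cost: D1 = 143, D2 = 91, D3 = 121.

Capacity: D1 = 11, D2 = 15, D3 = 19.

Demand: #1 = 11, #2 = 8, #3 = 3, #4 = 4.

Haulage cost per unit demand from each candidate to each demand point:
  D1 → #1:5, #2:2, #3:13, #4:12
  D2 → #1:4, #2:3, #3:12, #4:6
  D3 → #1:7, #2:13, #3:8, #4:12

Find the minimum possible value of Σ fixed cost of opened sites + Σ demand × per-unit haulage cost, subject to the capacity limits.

Open {D1, D2}; cheapest assignment that respects the capacities:
  D1 (cap 11, load 11): #2, #3 — cost 8×2 + 3×13 = 55
  D2 (cap 15, load 15): #1, #4 — cost 11×4 + 4×6 = 68
  Shipping 123, fixed 234 → total 357.
  Any other capacity-feasible assignment to {D1, D2} ships for at least 123.
Compare {D2, D3}: its best feasible assignment gives total 361.
Compare {D1, D3}: its best feasible assignment gives total 429.
Every other set of open sites that can feasibly serve all demand totals ≥ 361 even under its best assignment. Minimum: 357.

357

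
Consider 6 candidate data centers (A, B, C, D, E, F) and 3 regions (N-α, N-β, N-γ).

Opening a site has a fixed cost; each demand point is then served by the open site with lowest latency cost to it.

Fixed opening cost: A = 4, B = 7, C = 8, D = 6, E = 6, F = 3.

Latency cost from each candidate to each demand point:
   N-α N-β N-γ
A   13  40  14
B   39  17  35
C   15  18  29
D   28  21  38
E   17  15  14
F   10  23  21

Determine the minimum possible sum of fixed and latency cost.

48

Open {E, F}: assign each demand point to its cheapest open site.
  N-α→F 10, N-β→E 15, N-γ→E 14
  latency cost 39, fixed 9 → total 48.
Compare {E}: latency cost 46 + fixed 6 = 52.
Compare {A, E}: latency cost 42 + fixed 10 = 52.
Compare {A, E, F}: latency cost 39 + fixed 13 = 52.
All other subsets cost ≥ 52. Minimum total cost: 48.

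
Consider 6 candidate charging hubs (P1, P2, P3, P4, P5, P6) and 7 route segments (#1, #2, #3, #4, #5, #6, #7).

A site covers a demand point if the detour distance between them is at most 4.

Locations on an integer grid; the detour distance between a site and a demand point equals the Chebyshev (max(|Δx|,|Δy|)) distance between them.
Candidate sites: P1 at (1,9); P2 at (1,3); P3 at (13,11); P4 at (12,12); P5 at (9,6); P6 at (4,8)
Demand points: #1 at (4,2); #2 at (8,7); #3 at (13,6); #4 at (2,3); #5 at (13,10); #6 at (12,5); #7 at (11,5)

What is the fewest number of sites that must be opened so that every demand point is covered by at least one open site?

2

Coverage sets (demand points within 4 of each site):
  P1: {}
  P2: {#1, #4}
  P3: {#5}
  P4: {#5}
  P5: {#2, #3, #5, #6, #7}
  P6: {#2}
No single site covers all 7 demand points.
But {P2, P5} covers everything, so the minimum is 2.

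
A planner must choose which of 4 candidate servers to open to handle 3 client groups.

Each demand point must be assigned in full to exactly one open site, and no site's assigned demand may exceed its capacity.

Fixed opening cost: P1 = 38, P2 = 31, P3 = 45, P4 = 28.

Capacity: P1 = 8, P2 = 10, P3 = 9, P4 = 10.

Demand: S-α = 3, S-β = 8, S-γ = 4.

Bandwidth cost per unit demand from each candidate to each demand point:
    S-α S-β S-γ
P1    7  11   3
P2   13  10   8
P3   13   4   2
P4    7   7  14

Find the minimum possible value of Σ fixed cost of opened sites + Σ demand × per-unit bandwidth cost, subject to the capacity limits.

Open {P1, P3}; cheapest assignment that respects the capacities:
  P1 (cap 8, load 7): S-α, S-γ — cost 3×7 + 4×3 = 33
  P3 (cap 9, load 8): S-β — cost 8×4 = 32
  Shipping 65, fixed 83 → total 148.
  Any other capacity-feasible assignment to {P1, P3} ships for at least 65.
Compare {P1, P4}: its best feasible assignment gives total 155.
Compare {P3, P4}: its best feasible assignment gives total 176.
Every other set of open sites that can feasibly serve all demand totals ≥ 155 even under its best assignment. Minimum: 148.

148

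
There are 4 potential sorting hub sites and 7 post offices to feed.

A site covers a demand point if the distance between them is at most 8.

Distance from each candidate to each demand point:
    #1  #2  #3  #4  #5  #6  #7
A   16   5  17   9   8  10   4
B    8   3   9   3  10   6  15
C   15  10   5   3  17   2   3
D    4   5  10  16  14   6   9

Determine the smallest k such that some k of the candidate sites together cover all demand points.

3

Coverage sets (demand points within 8 of each site):
  A: {#2, #5, #7}
  B: {#1, #2, #4, #6}
  C: {#3, #4, #6, #7}
  D: {#1, #2, #6}
No 2 sites suffice: every size-2 union leaves at least one demand point uncovered.
But {A, B, C} covers everything, so the minimum is 3.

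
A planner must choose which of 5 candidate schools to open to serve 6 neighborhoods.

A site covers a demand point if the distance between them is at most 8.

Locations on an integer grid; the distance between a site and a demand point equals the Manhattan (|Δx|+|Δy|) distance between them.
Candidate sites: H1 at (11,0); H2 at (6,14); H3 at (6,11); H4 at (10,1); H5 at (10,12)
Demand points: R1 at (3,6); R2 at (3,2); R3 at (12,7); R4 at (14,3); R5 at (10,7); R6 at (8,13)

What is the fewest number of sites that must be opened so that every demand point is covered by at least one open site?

2

Coverage sets (demand points within 8 of each site):
  H1: {R3, R4, R5}
  H2: {R6}
  H3: {R1, R5, R6}
  H4: {R2, R3, R4, R5}
  H5: {R3, R5, R6}
No single site covers all 6 demand points.
But {H3, H4} covers everything, so the minimum is 2.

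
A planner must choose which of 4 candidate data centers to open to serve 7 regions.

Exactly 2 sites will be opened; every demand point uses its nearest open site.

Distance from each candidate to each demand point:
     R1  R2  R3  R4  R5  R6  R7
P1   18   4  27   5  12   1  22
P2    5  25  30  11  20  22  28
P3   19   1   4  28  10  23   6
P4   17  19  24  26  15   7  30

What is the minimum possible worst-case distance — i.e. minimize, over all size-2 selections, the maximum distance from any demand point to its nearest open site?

Open {P1, P3}.
  Farthest demand point is R1 at distance 18 (to P1); all others are ≤ 18.
With {P2, P3} the worst case is 22.
With {P1, P4} the worst case is 24.
No size-2 selection achieves below 18.

18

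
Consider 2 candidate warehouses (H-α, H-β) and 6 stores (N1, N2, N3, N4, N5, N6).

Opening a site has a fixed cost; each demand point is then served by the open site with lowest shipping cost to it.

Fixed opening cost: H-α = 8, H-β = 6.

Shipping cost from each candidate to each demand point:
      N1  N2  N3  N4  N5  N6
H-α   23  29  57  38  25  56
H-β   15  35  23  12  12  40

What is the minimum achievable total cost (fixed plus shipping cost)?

Open {H-β}: assign each demand point to its cheapest open site.
  N1→H-β 15, N2→H-β 35, N3→H-β 23, N4→H-β 12, N5→H-β 12, N6→H-β 40
  shipping cost 137, fixed 6 → total 143.
Compare {H-α, H-β}: shipping cost 131 + fixed 14 = 145.
Compare {H-α}: shipping cost 228 + fixed 8 = 236.

143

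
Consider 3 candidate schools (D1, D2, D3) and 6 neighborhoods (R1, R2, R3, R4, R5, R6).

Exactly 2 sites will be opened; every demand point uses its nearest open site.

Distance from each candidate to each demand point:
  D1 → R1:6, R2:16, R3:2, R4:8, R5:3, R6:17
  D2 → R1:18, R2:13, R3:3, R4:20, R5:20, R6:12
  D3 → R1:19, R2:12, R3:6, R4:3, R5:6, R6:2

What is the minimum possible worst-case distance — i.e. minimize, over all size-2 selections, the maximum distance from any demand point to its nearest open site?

12

Open {D1, D3}.
  Farthest demand point is R2 at distance 12 (to D3); all others are ≤ 12.
With {D1, D2} the worst case is 13.
With {D2, D3} the worst case is 18.
No size-2 selection achieves below 12.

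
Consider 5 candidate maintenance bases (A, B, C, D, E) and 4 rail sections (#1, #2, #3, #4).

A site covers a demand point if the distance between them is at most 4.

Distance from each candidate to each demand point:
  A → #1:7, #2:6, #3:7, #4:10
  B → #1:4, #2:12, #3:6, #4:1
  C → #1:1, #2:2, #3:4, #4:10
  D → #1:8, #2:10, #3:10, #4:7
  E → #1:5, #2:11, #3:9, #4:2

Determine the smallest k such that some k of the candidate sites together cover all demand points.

Coverage sets (demand points within 4 of each site):
  A: {}
  B: {#1, #4}
  C: {#1, #2, #3}
  D: {}
  E: {#4}
No single site covers all 4 demand points.
But {B, C} covers everything, so the minimum is 2.

2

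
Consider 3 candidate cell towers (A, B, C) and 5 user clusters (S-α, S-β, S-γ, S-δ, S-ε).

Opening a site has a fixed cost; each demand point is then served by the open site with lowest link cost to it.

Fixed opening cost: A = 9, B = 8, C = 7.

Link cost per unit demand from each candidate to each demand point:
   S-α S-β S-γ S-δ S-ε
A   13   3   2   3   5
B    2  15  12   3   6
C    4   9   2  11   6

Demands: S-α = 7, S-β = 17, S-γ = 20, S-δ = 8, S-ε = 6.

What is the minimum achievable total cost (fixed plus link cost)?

Open {A, B}: assign each demand point to its cheapest open site.
  S-α→B 7×2=14, S-β→A 17×3=51, S-γ→A 20×2=40, S-δ→A 8×3=24, S-ε→A 6×5=30
  link cost 159, fixed 17 → total 176.
Compare {A, B, C}: link cost 159 + fixed 24 = 183.
Compare {A, C}: link cost 173 + fixed 16 = 189.
Compare {A}: link cost 236 + fixed 9 = 245.
All other subsets cost ≥ 183. Minimum total cost: 176.

176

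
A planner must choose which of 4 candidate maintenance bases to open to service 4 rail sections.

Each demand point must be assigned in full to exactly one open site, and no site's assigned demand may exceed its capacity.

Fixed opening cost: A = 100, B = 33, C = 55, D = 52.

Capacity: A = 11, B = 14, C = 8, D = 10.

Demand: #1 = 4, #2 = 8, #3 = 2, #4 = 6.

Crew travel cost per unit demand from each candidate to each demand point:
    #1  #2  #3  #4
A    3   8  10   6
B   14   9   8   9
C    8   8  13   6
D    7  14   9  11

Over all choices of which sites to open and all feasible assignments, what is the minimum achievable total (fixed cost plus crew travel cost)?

257

Open {B, D}; cheapest assignment that respects the capacities:
  B (cap 14, load 14): #2, #4 — cost 8×9 + 6×9 = 126
  D (cap 10, load 6): #1, #3 — cost 4×7 + 2×9 = 46
  Shipping 172, fixed 85 → total 257.
  Any other capacity-feasible assignment to {B, D} ships for at least 172.
Compare {B, C}: its best feasible assignment gives total 268.
Compare {A, B}: its best feasible assignment gives total 269.
Every other set of open sites that can feasibly serve all demand totals ≥ 268 even under its best assignment. Minimum: 257.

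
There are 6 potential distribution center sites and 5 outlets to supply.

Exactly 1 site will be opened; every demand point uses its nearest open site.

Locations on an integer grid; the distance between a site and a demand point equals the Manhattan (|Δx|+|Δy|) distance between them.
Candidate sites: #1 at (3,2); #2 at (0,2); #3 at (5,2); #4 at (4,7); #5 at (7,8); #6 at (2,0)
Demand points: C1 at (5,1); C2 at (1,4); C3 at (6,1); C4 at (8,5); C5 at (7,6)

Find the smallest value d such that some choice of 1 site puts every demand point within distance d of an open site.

6

Open {#3}.
  Farthest demand point is C2 at distance 6 (to #3); all others are ≤ 6.
With {#1} the worst case is 8.
With {#4} the worst case is 8.
No size-1 selection achieves below 6.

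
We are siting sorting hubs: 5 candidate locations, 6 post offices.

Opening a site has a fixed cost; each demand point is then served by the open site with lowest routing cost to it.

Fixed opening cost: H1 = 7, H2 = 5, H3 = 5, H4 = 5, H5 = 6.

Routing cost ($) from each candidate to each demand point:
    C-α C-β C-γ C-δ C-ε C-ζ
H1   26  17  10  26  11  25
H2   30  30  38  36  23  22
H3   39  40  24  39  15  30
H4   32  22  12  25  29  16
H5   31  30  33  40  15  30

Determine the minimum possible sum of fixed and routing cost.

Open {H1, H4}: assign each demand point to its cheapest open site.
  C-α→H1 26, C-β→H1 17, C-γ→H1 10, C-δ→H4 25, C-ε→H1 11, C-ζ→H4 16
  routing cost 105, fixed 12 → total 117.
Compare {H1}: routing cost 115 + fixed 7 = 122.
Compare {H1, H2, H4}: routing cost 105 + fixed 17 = 122.
Compare {H1, H3, H4}: routing cost 105 + fixed 17 = 122.
All other subsets cost ≥ 122. Minimum total cost: 117.

117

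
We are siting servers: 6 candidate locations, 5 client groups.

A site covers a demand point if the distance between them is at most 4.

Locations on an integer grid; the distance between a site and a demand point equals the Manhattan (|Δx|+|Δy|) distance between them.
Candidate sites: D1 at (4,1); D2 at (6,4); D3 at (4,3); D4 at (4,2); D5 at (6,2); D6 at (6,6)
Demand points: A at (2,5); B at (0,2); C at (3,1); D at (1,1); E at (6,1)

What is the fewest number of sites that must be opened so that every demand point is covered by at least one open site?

Coverage sets (demand points within 4 of each site):
  D1: {C, D, E}
  D2: {E}
  D3: {A, C, E}
  D4: {B, C, D, E}
  D5: {C, E}
  D6: {}
No single site covers all 5 demand points.
But {D3, D4} covers everything, so the minimum is 2.

2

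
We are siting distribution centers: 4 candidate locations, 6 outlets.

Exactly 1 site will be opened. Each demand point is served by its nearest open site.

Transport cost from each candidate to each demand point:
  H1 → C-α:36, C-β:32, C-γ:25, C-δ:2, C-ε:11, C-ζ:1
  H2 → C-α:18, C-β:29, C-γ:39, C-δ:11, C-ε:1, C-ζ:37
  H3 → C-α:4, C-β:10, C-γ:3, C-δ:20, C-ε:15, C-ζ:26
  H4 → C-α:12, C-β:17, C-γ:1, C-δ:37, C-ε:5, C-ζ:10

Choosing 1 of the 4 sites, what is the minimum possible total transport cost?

Open {H3}.
  C-α→H3 4, C-β→H3 10, C-γ→H3 3, C-δ→H3 20, C-ε→H3 15, C-ζ→H3 26  ⇒ total 78.
Compare {H4}: total 82.
Compare {H1}: total 107.
No size-1 selection does better; minimum is 78.

78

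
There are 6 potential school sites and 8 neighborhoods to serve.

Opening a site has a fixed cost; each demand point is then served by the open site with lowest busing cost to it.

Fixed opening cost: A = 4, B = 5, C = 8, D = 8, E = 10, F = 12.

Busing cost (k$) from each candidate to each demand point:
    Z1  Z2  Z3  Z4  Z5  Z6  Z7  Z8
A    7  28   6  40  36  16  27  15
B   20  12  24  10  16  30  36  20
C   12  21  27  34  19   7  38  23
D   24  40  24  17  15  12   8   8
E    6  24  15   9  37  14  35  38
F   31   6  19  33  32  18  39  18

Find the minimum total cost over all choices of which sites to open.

Open {A, B, D}: assign each demand point to its cheapest open site.
  Z1→A 7, Z2→B 12, Z3→A 6, Z4→B 10, Z5→D 15, Z6→D 12, Z7→D 8, Z8→D 8
  busing cost 78, fixed 17 → total 95.
Compare {A, B, C, D}: busing cost 73 + fixed 25 = 98.
Compare {A, B, D, F}: busing cost 72 + fixed 29 = 101.
Compare {A, D, F}: busing cost 79 + fixed 24 = 103.
All other subsets cost ≥ 98. Minimum total cost: 95.

95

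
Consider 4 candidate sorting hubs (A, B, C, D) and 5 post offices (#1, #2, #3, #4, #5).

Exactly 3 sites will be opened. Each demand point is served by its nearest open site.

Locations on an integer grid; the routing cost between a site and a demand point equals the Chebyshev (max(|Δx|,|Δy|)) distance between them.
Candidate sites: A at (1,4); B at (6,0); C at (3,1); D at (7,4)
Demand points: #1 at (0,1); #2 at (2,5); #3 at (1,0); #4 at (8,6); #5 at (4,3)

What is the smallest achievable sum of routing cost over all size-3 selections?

10

Open {A, C, D}.
  #1→A 3, #2→A 1, #3→C 2, #4→D 2, #5→C 2  ⇒ total 10.
Compare {A, B, C}: total 13.
Compare {A, B, D}: total 13.
No size-3 selection does better; minimum is 10.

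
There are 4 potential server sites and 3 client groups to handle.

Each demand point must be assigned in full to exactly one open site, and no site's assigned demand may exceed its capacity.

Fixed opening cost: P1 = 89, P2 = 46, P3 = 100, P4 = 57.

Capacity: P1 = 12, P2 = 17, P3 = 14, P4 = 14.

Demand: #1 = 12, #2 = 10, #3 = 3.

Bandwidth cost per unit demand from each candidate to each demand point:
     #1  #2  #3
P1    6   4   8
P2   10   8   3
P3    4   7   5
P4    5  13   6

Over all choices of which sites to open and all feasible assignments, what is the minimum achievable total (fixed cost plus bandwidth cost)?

Open {P2, P4}; cheapest assignment that respects the capacities:
  P2 (cap 17, load 13): #2, #3 — cost 10×8 + 3×3 = 89
  P4 (cap 14, load 12): #1 — cost 12×5 = 60
  Shipping 149, fixed 103 → total 252.
  Any other capacity-feasible assignment to {P2, P4} ships for at least 149.
Compare {P2, P3}: its best feasible assignment gives total 283.
Compare {P1, P2}: its best feasible assignment gives total 296.
Every other set of open sites that can feasibly serve all demand totals ≥ 283 even under its best assignment. Minimum: 252.

252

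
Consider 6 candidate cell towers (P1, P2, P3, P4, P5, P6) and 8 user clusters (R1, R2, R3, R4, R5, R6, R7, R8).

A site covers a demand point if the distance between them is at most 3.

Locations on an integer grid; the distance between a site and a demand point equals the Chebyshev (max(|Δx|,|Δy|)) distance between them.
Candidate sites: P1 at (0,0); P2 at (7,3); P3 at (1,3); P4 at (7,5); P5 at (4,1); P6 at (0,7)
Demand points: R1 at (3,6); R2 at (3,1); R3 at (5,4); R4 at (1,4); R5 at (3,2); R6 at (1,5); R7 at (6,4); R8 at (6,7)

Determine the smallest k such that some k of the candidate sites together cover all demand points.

Coverage sets (demand points within 3 of each site):
  P1: {R2, R5}
  P2: {R3, R7}
  P3: {R1, R2, R4, R5, R6}
  P4: {R3, R7, R8}
  P5: {R2, R3, R4, R5, R7}
  P6: {R1, R4, R6}
No single site covers all 8 demand points.
But {P3, P4} covers everything, so the minimum is 2.

2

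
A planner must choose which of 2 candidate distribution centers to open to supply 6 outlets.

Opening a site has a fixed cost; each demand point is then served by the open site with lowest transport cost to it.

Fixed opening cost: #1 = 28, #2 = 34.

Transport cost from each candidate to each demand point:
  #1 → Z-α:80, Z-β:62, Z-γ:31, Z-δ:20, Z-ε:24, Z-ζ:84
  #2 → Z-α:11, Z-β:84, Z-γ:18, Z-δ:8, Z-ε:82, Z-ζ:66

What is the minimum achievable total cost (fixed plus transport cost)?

Open {#1, #2}: assign each demand point to its cheapest open site.
  Z-α→#2 11, Z-β→#1 62, Z-γ→#2 18, Z-δ→#2 8, Z-ε→#1 24, Z-ζ→#2 66
  transport cost 189, fixed 62 → total 251.
Compare {#2}: transport cost 269 + fixed 34 = 303.
Compare {#1}: transport cost 301 + fixed 28 = 329.

251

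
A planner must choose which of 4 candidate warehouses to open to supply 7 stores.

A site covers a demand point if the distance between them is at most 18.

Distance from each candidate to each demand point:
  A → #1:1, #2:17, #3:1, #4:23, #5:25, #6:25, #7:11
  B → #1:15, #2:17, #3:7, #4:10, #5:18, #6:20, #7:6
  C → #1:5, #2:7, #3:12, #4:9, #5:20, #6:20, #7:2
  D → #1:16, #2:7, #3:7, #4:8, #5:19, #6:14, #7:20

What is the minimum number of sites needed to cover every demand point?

2

Coverage sets (demand points within 18 of each site):
  A: {#1, #2, #3, #7}
  B: {#1, #2, #3, #4, #5, #7}
  C: {#1, #2, #3, #4, #7}
  D: {#1, #2, #3, #4, #6}
No single site covers all 7 demand points.
But {B, D} covers everything, so the minimum is 2.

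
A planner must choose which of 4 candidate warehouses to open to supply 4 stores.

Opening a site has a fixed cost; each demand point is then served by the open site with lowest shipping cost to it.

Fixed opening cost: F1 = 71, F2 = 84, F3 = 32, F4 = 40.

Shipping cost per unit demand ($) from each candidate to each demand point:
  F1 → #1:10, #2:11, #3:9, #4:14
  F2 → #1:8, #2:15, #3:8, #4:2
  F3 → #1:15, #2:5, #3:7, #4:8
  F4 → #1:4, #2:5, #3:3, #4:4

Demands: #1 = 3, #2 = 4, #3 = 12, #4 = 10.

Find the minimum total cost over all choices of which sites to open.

Open {F4}: assign each demand point to its cheapest open site.
  #1→F4 3×4=12, #2→F4 4×5=20, #3→F4 12×3=36, #4→F4 10×4=40
  shipping cost 108, fixed 40 → total 148.
Compare {F3, F4}: shipping cost 108 + fixed 72 = 180.
Compare {F2, F4}: shipping cost 88 + fixed 124 = 212.
Compare {F1, F4}: shipping cost 108 + fixed 111 = 219.
All other subsets cost ≥ 180. Minimum total cost: 148.

148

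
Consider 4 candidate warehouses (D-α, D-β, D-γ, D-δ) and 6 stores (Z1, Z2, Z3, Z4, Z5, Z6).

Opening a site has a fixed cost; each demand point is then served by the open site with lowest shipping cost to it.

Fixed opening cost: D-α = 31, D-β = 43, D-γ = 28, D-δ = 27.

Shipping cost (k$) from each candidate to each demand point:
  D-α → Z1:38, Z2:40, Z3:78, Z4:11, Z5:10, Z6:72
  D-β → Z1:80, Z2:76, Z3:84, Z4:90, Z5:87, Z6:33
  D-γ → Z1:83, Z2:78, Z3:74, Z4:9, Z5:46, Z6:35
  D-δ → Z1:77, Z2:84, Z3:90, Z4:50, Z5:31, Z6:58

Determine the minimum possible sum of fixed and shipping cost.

265

Open {D-α, D-γ}: assign each demand point to its cheapest open site.
  Z1→D-α 38, Z2→D-α 40, Z3→D-γ 74, Z4→D-γ 9, Z5→D-α 10, Z6→D-γ 35
  shipping cost 206, fixed 59 → total 265.
Compare {D-α}: shipping cost 249 + fixed 31 = 280.
Compare {D-α, D-β}: shipping cost 210 + fixed 74 = 284.
Compare {D-α, D-γ, D-δ}: shipping cost 206 + fixed 86 = 292.
All other subsets cost ≥ 280. Minimum total cost: 265.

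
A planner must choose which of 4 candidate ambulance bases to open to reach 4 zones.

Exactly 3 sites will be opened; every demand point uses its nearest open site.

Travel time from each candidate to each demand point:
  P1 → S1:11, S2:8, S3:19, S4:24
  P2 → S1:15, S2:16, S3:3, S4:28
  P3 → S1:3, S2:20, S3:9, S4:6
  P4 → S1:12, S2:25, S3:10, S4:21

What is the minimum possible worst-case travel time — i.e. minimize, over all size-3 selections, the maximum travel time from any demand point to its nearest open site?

8

Open {P1, P2, P3}.
  Farthest demand point is S2 at travel time 8 (to P1); all others are ≤ 8.
With {P1, P3, P4} the worst case is 9.
With {P2, P3, P4} the worst case is 16.
No size-3 selection achieves below 8.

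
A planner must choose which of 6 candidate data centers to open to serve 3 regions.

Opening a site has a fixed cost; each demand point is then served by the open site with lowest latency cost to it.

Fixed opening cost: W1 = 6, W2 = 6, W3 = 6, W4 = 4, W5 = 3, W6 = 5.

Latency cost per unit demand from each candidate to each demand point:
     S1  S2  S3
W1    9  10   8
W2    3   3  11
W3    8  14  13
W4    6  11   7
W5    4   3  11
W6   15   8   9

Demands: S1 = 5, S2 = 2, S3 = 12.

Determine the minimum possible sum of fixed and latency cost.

115

Open {W2, W4}: assign each demand point to its cheapest open site.
  S1→W2 5×3=15, S2→W2 2×3=6, S3→W4 12×7=84
  latency cost 105, fixed 10 → total 115.
Compare {W4, W5}: latency cost 110 + fixed 7 = 117.
Compare {W2, W4, W5}: latency cost 105 + fixed 13 = 118.
Compare {W2, W4, W6}: latency cost 105 + fixed 15 = 120.
All other subsets cost ≥ 117. Minimum total cost: 115.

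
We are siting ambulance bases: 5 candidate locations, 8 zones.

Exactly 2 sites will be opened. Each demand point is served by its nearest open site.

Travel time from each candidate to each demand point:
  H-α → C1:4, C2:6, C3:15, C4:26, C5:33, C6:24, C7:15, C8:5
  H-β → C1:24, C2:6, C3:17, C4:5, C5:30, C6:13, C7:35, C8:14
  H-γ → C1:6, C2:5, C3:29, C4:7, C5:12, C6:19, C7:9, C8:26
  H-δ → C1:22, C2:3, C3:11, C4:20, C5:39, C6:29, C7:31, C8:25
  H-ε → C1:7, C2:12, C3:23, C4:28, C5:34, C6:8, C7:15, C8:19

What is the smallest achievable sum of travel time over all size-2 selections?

76

Open {H-α, H-γ}.
  C1→H-α 4, C2→H-γ 5, C3→H-α 15, C4→H-γ 7, C5→H-γ 12, C6→H-γ 19, C7→H-γ 9, C8→H-α 5  ⇒ total 76.
Compare {H-β, H-γ}: total 81.
Compare {H-γ, H-ε}: total 89.
No size-2 selection does better; minimum is 76.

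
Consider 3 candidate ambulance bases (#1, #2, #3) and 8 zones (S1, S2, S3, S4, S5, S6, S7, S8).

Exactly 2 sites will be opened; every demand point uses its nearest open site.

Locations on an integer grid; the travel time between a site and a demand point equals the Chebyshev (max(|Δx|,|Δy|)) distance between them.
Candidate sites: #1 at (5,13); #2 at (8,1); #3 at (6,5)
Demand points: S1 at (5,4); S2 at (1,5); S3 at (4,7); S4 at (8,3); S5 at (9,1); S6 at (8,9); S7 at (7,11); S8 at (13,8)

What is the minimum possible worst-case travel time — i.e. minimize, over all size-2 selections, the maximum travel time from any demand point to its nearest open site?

7

Open {#1, #2}.
  Farthest demand point is S2 at travel time 7 (to #2); all others are ≤ 7.
With {#1, #3} the worst case is 7.
With {#2, #3} the worst case is 7.
No size-2 selection achieves below 7.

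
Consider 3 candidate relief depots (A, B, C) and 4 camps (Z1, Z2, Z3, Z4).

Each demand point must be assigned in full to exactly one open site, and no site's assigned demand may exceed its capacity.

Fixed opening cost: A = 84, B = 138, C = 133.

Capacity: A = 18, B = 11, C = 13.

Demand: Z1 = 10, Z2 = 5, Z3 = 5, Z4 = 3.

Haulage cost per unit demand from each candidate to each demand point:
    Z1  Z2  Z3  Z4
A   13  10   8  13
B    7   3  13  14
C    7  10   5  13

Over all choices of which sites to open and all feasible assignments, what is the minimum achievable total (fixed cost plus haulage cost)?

416

Open {A, C}; cheapest assignment that respects the capacities:
  A (cap 18, load 13): Z2, Z3, Z4 — cost 5×10 + 5×8 + 3×13 = 129
  C (cap 13, load 10): Z1 — cost 10×7 = 70
  Shipping 199, fixed 217 → total 416.
  Any other capacity-feasible assignment to {A, C} ships for at least 199.
Compare {A, B}: its best feasible assignment gives total 421.
Compare {B, C}: its best feasible assignment gives total 455.
Every other set of open sites that can feasibly serve all demand totals ≥ 421 even under its best assignment. Minimum: 416.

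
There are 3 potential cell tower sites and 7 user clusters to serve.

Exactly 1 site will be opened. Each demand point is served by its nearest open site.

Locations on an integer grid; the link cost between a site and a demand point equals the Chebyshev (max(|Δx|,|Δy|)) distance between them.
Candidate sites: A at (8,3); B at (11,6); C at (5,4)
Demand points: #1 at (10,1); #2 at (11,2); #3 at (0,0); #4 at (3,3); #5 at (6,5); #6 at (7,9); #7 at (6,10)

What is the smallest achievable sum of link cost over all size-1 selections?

Open {C}.
  #1→C 5, #2→C 6, #3→C 5, #4→C 2, #5→C 1, #6→C 5, #7→C 6  ⇒ total 30.
Compare {A}: total 33.
Compare {B}: total 42.

30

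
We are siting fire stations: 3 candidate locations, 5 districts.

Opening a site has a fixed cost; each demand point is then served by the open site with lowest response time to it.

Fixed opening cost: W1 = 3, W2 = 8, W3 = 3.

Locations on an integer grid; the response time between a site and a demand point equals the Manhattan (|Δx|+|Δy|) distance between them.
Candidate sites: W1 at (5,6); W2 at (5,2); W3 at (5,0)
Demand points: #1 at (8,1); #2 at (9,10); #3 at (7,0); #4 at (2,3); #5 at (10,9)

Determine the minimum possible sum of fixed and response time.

Open {W1, W3}: assign each demand point to its cheapest open site.
  #1→W3 4, #2→W1 8, #3→W3 2, #4→W1 6, #5→W1 8
  response time 28, fixed 6 → total 34.
Compare {W1, W2}: response time 28 + fixed 11 = 39.
Compare {W1, W2, W3}: response time 26 + fixed 14 = 40.
Compare {W1}: response time 38 + fixed 3 = 41.
All other subsets cost ≥ 39. Minimum total cost: 34.

34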